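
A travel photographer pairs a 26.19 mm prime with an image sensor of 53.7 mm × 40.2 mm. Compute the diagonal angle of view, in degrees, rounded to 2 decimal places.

104.03°

Sensor diagonal = √(53.7² + 40.2²) = √4499.7300 ≈ 67.0800 mm.
Angle of view α = 2·arctan(d/2f) with d = 67.0800 mm and f = 26.19 mm.
d/2f = 1.28064; arctan(1.28064) ≈ 52.0152°, so α ≈ 104.0304°.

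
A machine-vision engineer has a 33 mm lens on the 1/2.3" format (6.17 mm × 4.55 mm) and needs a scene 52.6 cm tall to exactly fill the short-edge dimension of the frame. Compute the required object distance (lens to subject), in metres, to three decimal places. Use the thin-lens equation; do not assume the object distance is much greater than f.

3.848 m

W: 52.6 cm = 526 mm.
Magnification m = h/W = dᵢ/dₒ; combined with 1/f = 1/dₒ + 1/dᵢ this gives dₒ = f·(1 + W/h).
dₒ = 33 mm × (1 + 526/4.55) = 33 × 116.6044 ≈ 3847.945 mm = 3.84795 m.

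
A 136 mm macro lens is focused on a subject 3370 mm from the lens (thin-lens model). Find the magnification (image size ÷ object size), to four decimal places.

Thin lens: 1/f = 1/dₒ + 1/dᵢ → 1/dᵢ = 1/136 − 1/3370 = 0.0070562 mm⁻¹, so dᵢ ≈ 141.7192 mm.
Magnification m = dᵢ/dₒ = 141.7192/3370 ≈ 0.04205.

0.0421×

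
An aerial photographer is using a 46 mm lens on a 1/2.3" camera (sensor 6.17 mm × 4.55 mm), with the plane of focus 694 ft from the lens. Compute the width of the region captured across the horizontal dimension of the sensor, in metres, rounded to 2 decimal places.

28.37 m

dₒ: 694 ft × 304.8 mm/ft = 211531.19 mm.
Similar triangles through the lens centre give W/dₒ = w/dᵢ; with 1/f = 1/dₒ + 1/dᵢ this gives W = w·(dₒ − f)/f.
W = 6.17 mm × (211531 − 46) / 46 = 6.17 × 4597.5042 ≈ 28366.601 mm = 28.3666 m.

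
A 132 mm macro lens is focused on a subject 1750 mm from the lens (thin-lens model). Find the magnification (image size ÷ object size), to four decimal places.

0.0816×

Thin lens: 1/f = 1/dₒ + 1/dᵢ → 1/dᵢ = 1/132 − 1/1750 = 0.0070043 mm⁻¹, so dᵢ ≈ 142.7689 mm.
Magnification m = dᵢ/dₒ = 142.7689/1750 ≈ 0.08158.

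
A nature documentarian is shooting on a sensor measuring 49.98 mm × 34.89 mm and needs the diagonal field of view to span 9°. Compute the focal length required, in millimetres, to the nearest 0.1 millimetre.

387.2 mm

Sensor diagonal = √(49.98² + 34.89²) = √3715.3125 ≈ 60.9534 mm.
From α = 2·arctan(d/2f) we get f = d / (2·tan(α/2)).
With d = 60.9534 mm and α/2 = 4.5°, tan(α/2) ≈ 0.07870, so f ≈ 60.9534 / 0.15740 ≈ 387.2430 mm.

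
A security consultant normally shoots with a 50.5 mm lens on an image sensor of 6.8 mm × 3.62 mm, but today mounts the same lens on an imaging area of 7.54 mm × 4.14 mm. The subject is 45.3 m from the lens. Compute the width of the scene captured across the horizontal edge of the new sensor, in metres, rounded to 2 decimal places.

The focal length stays 50.5 mm; the relevant sensor dimension is now w = 7.54 mm. Object distance dₒ = 45.3 m = 45300 mm.
Thin-lens field width W = w·(dₒ − f)/f = 7.54 × (45300 − 50.5)/50.5 ≈ 6756.064 mm = 6.75606 m.

6.76 m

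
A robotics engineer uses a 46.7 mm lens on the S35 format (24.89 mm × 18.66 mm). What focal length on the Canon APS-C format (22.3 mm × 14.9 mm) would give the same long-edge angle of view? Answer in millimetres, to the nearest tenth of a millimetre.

41.8 mm

Equal angle of view means equal width/f ratio, so f₂ = f₁ · (width₂/width₁) = 46.7 × 22.3/24.89.
f₂ = 46.7 × 0.89594 ≈ 41.840 mm.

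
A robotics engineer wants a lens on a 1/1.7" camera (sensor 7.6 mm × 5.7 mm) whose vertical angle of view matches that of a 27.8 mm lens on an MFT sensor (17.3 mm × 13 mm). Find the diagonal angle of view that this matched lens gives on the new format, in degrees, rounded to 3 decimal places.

42.581°

Equal vertical AOV ⇒ f₂ = f₁ · 5.7/13 = 27.8 × 0.43846 ≈ 12.1892 mm.
Sensor diagonal = √(7.6² + 5.7²) = √90.2500 ≈ 9.5000 mm.
Diagonal AOV on the new format = 2·arctan(9.5000 / (2 × 12.1892)) = 2·arctan(0.38969) ≈ 42.5806°.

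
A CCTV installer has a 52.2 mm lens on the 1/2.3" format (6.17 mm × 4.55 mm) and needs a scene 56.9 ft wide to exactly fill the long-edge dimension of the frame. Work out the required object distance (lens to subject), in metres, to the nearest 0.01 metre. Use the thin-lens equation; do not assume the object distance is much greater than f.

146.78 m

W: 56.9 ft × 304.8 mm/ft = 17343.12 mm.
Magnification m = w/W = dᵢ/dₒ; combined with 1/f = 1/dₒ + 1/dᵢ this gives dₒ = f·(1 + W/w).
dₒ = 52.2 mm × (1 + 17343.1/6.17) = 52.2 × 2811.8784 ≈ 146780.050 mm = 146.78 m.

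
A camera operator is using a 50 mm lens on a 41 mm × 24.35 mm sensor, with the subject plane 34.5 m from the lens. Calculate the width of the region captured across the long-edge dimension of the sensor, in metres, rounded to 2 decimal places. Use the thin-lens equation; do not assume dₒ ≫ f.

dₒ: 34.5 m = 34500 mm.
Similar triangles through the lens centre give W/dₒ = w/dᵢ; with 1/f = 1/dₒ + 1/dᵢ this gives W = w·(dₒ − f)/f.
W = 41 mm × (34500 − 50) / 50 = 41 × 689.0000 ≈ 28249.000 mm = 28.249 m.

28.25 m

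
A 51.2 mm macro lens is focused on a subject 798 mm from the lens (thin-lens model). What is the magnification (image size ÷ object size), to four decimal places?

Thin lens: 1/f = 1/dₒ + 1/dᵢ → 1/dᵢ = 1/51.2 − 1/798 = 0.0182781 mm⁻¹, so dᵢ ≈ 54.7102 mm.
Magnification m = dᵢ/dₒ = 54.7102/798 ≈ 0.06856.

0.0686×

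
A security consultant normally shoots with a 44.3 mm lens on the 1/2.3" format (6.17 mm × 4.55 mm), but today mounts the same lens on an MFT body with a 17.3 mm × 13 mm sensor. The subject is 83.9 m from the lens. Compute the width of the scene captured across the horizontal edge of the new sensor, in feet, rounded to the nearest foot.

107 ft

The focal length stays 44.3 mm; the relevant sensor dimension is now w = 17.3 mm. Object distance dₒ = 83.9 m = 83900 mm.
Thin-lens field width W = w·(dₒ − f)/f = 17.3 × (83900 − 44.3)/44.3 ≈ 32747.260 mm = 32747.260/304.8 ft = 107.439 ft.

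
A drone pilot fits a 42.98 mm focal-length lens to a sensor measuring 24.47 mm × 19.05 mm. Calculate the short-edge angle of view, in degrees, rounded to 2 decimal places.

24.99°

Angle of view α = 2·arctan(h/2f) with h = 19.05 mm and f = 42.98 mm.
h/2f = 0.22161; arctan(0.22161) ≈ 12.4956°, so α ≈ 24.9913°.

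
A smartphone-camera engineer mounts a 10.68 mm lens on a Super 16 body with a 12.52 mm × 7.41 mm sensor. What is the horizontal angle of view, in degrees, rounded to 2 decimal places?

60.75°

Angle of view α = 2·arctan(w/2f) with w = 12.52 mm and f = 10.68 mm.
w/2f = 0.58614; arctan(0.58614) ≈ 30.3764°, so α ≈ 60.7527°.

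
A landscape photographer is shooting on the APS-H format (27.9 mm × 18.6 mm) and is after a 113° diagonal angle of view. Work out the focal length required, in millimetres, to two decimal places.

Sensor diagonal = √(27.9² + 18.6²) = √1124.3700 ≈ 33.5316 mm.
From α = 2·arctan(d/2f) we get f = d / (2·tan(α/2)).
With d = 33.5316 mm and α/2 = 56.5°, tan(α/2) ≈ 1.51084, so f ≈ 33.5316 / 3.02167 ≈ 11.0970 mm.

11.10 mm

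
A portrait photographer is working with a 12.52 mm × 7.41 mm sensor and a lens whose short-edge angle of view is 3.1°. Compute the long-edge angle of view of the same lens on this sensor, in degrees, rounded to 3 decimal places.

5.235°

From the short-edge AOV: f = 7.41 / (2·tan(1.55°)) = 7.41 / 0.05412 ≈ 136.9220 mm.
Long-edge AOV = 2·arctan(12.52 / (2 × 136.9220)) = 2·arctan(0.04572) ≈ 5.2354°.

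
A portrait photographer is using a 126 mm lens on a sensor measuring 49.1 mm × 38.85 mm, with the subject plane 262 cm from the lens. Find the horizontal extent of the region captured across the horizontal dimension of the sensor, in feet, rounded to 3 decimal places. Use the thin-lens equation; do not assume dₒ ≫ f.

dₒ: 262 cm = 2620 mm.
Similar triangles through the lens centre give W/dₒ = w/dᵢ; with 1/f = 1/dₒ + 1/dᵢ this gives W = w·(dₒ − f)/f.
W = 49.1 mm × (2620 − 126) / 126 = 49.1 × 19.7937 ≈ 971.868 mm = 971.868/304.8 ft = 3.18854 ft.

3.189 ft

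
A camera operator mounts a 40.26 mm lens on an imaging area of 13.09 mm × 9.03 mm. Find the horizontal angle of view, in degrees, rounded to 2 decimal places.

18.47°

Angle of view α = 2·arctan(w/2f) with w = 13.09 mm and f = 40.26 mm.
w/2f = 0.16257; arctan(0.16257) ≈ 9.2337°, so α ≈ 18.4674°.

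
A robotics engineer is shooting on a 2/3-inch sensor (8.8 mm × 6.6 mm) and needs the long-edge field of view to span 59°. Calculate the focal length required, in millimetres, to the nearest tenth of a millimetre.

7.8 mm

From α = 2·arctan(w/2f) we get f = w / (2·tan(α/2)).
With w = 8.8 mm and α/2 = 29.5°, tan(α/2) ≈ 0.56577, so f ≈ 8.8 / 1.13155 ≈ 7.7770 mm.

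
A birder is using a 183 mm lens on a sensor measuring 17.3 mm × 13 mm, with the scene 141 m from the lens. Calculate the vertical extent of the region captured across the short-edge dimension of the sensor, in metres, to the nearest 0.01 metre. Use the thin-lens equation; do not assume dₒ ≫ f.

dₒ: 141 m = 141000 mm.
Similar triangles through the lens centre give W/dₒ = h/dᵢ; with 1/f = 1/dₒ + 1/dᵢ this gives W = h·(dₒ − f)/f.
W = 13 mm × (141000 − 183) / 183 = 13 × 769.4918 ≈ 10003.393 mm = 10.0034 m.

10.00 m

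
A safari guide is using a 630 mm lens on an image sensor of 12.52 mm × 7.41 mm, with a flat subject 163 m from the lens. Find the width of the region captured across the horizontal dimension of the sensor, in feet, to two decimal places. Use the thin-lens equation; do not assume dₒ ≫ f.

dₒ: 163 m = 163000 mm.
Similar triangles through the lens centre give W/dₒ = w/dᵢ; with 1/f = 1/dₒ + 1/dᵢ this gives W = w·(dₒ − f)/f.
W = 12.52 mm × (163000 − 630) / 630 = 12.52 × 257.7302 ≈ 3226.782 mm = 3226.782/304.8 ft = 10.5866 ft.

10.59 ft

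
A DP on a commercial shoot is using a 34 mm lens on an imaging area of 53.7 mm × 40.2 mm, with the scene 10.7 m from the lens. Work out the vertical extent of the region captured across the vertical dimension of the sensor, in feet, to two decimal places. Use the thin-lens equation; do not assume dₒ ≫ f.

dₒ: 10.7 m = 10700 mm.
Similar triangles through the lens centre give W/dₒ = h/dᵢ; with 1/f = 1/dₒ + 1/dᵢ this gives W = h·(dₒ − f)/f.
W = 40.2 mm × (10700 − 34) / 34 = 40.2 × 313.7059 ≈ 12610.976 mm = 12610.976/304.8 ft = 41.3746 ft.

41.37 ft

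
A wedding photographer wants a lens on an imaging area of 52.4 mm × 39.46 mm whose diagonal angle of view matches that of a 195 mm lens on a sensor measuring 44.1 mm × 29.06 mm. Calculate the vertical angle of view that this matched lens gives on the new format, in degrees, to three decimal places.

9.314°

Sensor diagonal = √(44.1² + 29.06²) = √2789.2936 ≈ 52.8138 mm.
Sensor diagonal = √(52.4² + 39.46²) = √4302.8516 ≈ 65.5961 mm.
Equal diagonal AOV ⇒ f₂ = f₁ · 65.5961/52.8138 = 195 × 1.24203 ≈ 242.1953 mm.
Vertical AOV on the new format = 2·arctan(39.46 / (2 × 242.1953)) = 2·arctan(0.08146) ≈ 9.3144°.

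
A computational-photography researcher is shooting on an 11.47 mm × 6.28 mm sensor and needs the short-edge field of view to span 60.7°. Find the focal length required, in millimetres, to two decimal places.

5.36 mm

From α = 2·arctan(h/2f) we get f = h / (2·tan(α/2)).
With h = 6.28 mm and α/2 = 30.35°, tan(α/2) ≈ 0.58552, so f ≈ 6.28 / 1.17105 ≈ 5.3627 mm.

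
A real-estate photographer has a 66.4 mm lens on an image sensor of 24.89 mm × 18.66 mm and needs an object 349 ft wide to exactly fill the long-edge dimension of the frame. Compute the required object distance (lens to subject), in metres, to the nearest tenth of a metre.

W: 349 ft × 304.8 mm/ft = 106375.20 mm.
Magnification m = w/W = dᵢ/dₒ; combined with 1/f = 1/dₒ + 1/dᵢ this gives dₒ = f·(1 + W/w).
dₒ = 66.4 mm × (1 + 106375/24.89) = 66.4 × 4274.8126 ≈ 283847.559 mm = 283.848 m.

283.8 m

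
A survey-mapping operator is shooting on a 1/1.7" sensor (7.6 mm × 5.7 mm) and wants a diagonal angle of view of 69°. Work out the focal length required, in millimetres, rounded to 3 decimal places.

6.911 mm

Sensor diagonal = √(7.6² + 5.7²) = √90.2500 ≈ 9.5000 mm.
From α = 2·arctan(d/2f) we get f = d / (2·tan(α/2)).
With d = 9.5000 mm and α/2 = 34.5°, tan(α/2) ≈ 0.68728, so f ≈ 9.5000 / 1.37456 ≈ 6.9113 mm.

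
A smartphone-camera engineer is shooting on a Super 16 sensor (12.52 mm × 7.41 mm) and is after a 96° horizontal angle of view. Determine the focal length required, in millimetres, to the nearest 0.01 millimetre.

From α = 2·arctan(w/2f) we get f = w / (2·tan(α/2)).
With w = 12.52 mm and α/2 = 48°, tan(α/2) ≈ 1.11061, so f ≈ 12.52 / 2.22123 ≈ 5.6365 mm.

5.64 mm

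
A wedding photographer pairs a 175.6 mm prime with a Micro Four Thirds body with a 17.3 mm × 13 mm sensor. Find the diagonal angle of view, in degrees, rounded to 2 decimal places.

7.05°

Sensor diagonal = √(17.3² + 13²) = √468.2900 ≈ 21.6400 mm.
Angle of view α = 2·arctan(d/2f) with d = 21.6400 mm and f = 175.6 mm.
d/2f = 0.06162; arctan(0.06162) ≈ 3.5260°, so α ≈ 7.0519°.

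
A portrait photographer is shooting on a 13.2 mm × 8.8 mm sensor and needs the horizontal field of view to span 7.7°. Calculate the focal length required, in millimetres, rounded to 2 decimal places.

98.07 mm

From α = 2·arctan(w/2f) we get f = w / (2·tan(α/2)).
With w = 13.2 mm and α/2 = 3.85°, tan(α/2) ≈ 0.06730, so f ≈ 13.2 / 0.13459 ≈ 98.0735 mm.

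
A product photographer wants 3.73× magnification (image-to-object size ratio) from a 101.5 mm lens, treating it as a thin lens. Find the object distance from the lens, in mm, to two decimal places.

With m = dᵢ/dₒ and 1/f = 1/dₒ + 1/dᵢ, substituting dᵢ = m·dₒ gives 1/f = (1 + 1/m)/dₒ, hence dₒ = f·(1 + 1/m).
dₒ = 101.5 × (1 + 1/3.73) = 101.5 × 1.26810 ≈ 128.712 mm.

128.71 mm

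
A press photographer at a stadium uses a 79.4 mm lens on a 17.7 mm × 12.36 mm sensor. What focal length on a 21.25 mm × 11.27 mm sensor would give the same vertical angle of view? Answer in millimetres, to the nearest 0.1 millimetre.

Equal angle of view means equal height/f ratio, so f₂ = f₁ · (height₂/height₁) = 79.4 × 11.27/12.36.
f₂ = 79.4 × 0.91181 ≈ 72.398 mm.

72.4 mm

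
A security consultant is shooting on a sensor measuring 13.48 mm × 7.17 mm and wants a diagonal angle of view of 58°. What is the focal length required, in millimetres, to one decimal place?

13.8 mm

Sensor diagonal = √(13.48² + 7.17²) = √233.1193 ≈ 15.2682 mm.
From α = 2·arctan(d/2f) we get f = d / (2·tan(α/2)).
With d = 15.2682 mm and α/2 = 29°, tan(α/2) ≈ 0.55431, so f ≈ 15.2682 / 1.10862 ≈ 13.7723 mm.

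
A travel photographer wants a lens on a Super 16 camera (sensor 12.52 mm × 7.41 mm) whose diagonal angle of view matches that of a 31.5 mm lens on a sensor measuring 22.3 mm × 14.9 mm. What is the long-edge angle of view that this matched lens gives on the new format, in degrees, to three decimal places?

40.241°

Sensor diagonal = √(22.3² + 14.9²) = √719.3000 ≈ 26.8198 mm.
Sensor diagonal = √(12.52² + 7.41²) = √211.6585 ≈ 14.5485 mm.
Equal diagonal AOV ⇒ f₂ = f₁ · 14.5485/26.8198 = 31.5 × 0.54245 ≈ 17.0873 mm.
Long-edge AOV on the new format = 2·arctan(12.52 / (2 × 17.0873)) = 2·arctan(0.36635) ≈ 40.2410°.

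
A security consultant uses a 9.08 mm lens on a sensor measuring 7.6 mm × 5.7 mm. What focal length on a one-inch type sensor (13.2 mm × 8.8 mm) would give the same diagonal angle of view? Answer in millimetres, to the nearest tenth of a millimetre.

Sensor diagonal = √(7.6² + 5.7²) = √90.2500 ≈ 9.5000 mm.
Sensor diagonal = √(13.2² + 8.8²) = √251.6800 ≈ 15.8644 mm.
Equal angle of view means equal diagonal/f ratio, so f₂ = f₁ · (diagonal₂/diagonal₁) = 9.08 × 15.8644/9.5000.
f₂ = 9.08 × 1.66994 ≈ 15.163 mm.

15.2 mm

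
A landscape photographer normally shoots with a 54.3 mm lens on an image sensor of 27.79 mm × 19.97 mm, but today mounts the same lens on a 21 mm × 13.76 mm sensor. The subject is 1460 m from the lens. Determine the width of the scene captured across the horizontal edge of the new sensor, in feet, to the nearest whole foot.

1852 ft

The focal length stays 54.3 mm; the relevant sensor dimension is now w = 21 mm. Object distance dₒ = 1460 m = 1.46e+06 mm.
Thin-lens field width W = w·(dₒ − f)/f = 21 × (1.46e+06 − 54.3)/54.3 ≈ 564619.884 mm = 564619.884/304.8 ft = 1852.43 ft.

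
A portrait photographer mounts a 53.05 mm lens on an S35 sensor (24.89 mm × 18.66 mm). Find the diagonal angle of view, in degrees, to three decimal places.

32.682°

Sensor diagonal = √(24.89² + 18.66²) = √967.7077 ≈ 31.1080 mm.
Angle of view α = 2·arctan(d/2f) with d = 31.1080 mm and f = 53.05 mm.
d/2f = 0.29320; arctan(0.29320) ≈ 16.3409°, so α ≈ 32.6818°.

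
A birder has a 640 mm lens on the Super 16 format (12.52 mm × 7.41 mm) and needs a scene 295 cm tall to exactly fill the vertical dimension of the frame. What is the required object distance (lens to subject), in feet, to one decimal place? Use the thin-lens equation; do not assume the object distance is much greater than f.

W: 295 cm = 2950 mm.
Magnification m = h/W = dᵢ/dₒ; combined with 1/f = 1/dₒ + 1/dᵢ this gives dₒ = f·(1 + W/h).
dₒ = 640 mm × (1 + 2950/7.41) = 640 × 399.1107 ≈ 255430.823 mm = 255430.823/304.8 ft = 838.028 ft.

838.0 ft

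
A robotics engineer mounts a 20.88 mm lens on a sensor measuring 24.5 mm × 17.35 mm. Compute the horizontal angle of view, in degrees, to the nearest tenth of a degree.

Angle of view α = 2·arctan(w/2f) with w = 24.5 mm and f = 20.88 mm.
w/2f = 0.58669; arctan(0.58669) ≈ 30.3995°, so α ≈ 60.7991°.

60.8°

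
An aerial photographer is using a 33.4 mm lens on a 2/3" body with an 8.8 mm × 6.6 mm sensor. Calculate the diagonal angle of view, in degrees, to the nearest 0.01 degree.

Sensor diagonal = √(8.8² + 6.6²) = √121.0000 ≈ 11.0000 mm.
Angle of view α = 2·arctan(d/2f) with d = 11.0000 mm and f = 33.4 mm.
d/2f = 0.16467; arctan(0.16467) ≈ 9.3510°, so α ≈ 18.7020°.

18.70°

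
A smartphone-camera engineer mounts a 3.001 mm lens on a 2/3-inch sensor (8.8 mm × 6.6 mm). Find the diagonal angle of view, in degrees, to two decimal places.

122.76°

Sensor diagonal = √(8.8² + 6.6²) = √121.0000 ≈ 11.0000 mm.
Angle of view α = 2·arctan(d/2f) with d = 11.0000 mm and f = 3.001 mm.
d/2f = 1.83272; arctan(1.83272) ≈ 61.3815°, so α ≈ 122.7630°.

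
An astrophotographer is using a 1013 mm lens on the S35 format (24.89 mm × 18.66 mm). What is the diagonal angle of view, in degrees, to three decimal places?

Sensor diagonal = √(24.89² + 18.66²) = √967.7077 ≈ 31.1080 mm.
Angle of view α = 2·arctan(d/2f) with d = 31.1080 mm and f = 1013 mm.
d/2f = 0.01535; arctan(0.01535) ≈ 0.8797°, so α ≈ 1.7593°.

1.759°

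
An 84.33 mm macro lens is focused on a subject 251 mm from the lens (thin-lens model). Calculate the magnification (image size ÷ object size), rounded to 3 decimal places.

Thin lens: 1/f = 1/dₒ + 1/dᵢ → 1/dᵢ = 1/84.33 − 1/251 = 0.0078741 mm⁻¹, so dᵢ ≈ 126.9984 mm.
Magnification m = dᵢ/dₒ = 126.9984/251 ≈ 0.50597.

0.506×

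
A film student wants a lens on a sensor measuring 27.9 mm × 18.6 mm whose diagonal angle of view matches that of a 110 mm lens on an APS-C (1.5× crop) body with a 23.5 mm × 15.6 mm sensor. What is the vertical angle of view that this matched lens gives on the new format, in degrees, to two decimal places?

Sensor diagonal = √(23.5² + 15.6²) = √795.6100 ≈ 28.2066 mm.
Sensor diagonal = √(27.9² + 18.6²) = √1124.3700 ≈ 33.5316 mm.
Equal diagonal AOV ⇒ f₂ = f₁ · 33.5316/28.2066 = 110 × 1.18879 ≈ 130.7667 mm.
Vertical AOV on the new format = 2·arctan(18.6 / (2 × 130.7667)) = 2·arctan(0.07112) ≈ 8.1359°.

8.14°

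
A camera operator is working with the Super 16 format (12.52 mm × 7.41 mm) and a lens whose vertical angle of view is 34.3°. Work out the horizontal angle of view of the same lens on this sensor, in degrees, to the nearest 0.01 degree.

55.08°

From the vertical AOV: f = 7.41 / (2·tan(17.15°)) = 7.41 / 0.61719 ≈ 12.0060 mm.
Horizontal AOV = 2·arctan(12.52 / (2 × 12.0060)) = 2·arctan(0.52141) ≈ 55.0756°.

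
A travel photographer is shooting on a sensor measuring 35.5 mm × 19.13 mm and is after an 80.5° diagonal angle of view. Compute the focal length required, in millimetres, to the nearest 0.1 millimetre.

23.8 mm

Sensor diagonal = √(35.5² + 19.13²) = √1626.2069 ≈ 40.3263 mm.
From α = 2·arctan(d/2f) we get f = d / (2·tan(α/2)).
With d = 40.3263 mm and α/2 = 40.25°, tan(α/2) ≈ 0.84656, so f ≈ 40.3263 / 1.69312 ≈ 23.8176 mm.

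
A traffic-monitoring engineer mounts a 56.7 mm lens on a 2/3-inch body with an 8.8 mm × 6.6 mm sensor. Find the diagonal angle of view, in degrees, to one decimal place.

Sensor diagonal = √(8.8² + 6.6²) = √121.0000 ≈ 11.0000 mm.
Angle of view α = 2·arctan(d/2f) with d = 11.0000 mm and f = 56.7 mm.
d/2f = 0.09700; arctan(0.09700) ≈ 5.5405°, so α ≈ 11.0809°.

11.1°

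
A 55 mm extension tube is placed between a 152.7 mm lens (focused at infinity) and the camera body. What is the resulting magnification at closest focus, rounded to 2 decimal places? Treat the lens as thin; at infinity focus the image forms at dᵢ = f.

0.36×

The tube moves the image plane from f to f + e, so dᵢ = 152.7 + 55 = 207.7 mm. Focus is achieved when 1/f = 1/dₒ + 1/dᵢ, giving dₒ = 1/(1/f − 1/(f+e)).
Magnification m = dᵢ/dₒ = (f+e)·(1/f − 1/(f+e)) = e/f = 55/152.7 ≈ 0.3602.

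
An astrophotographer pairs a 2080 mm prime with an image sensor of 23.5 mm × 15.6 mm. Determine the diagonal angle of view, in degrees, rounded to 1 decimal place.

Sensor diagonal = √(23.5² + 15.6²) = √795.6100 ≈ 28.2066 mm.
Angle of view α = 2·arctan(d/2f) with d = 28.2066 mm and f = 2080 mm.
d/2f = 0.00678; arctan(0.00678) ≈ 0.3885°, so α ≈ 0.7770°.

0.8°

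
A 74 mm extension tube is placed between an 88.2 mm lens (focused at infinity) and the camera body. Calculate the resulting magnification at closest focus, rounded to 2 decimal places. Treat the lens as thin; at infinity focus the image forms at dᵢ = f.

The tube moves the image plane from f to f + e, so dᵢ = 88.2 + 74 = 162.2 mm. Focus is achieved when 1/f = 1/dₒ + 1/dᵢ, giving dₒ = 1/(1/f − 1/(f+e)).
Magnification m = dᵢ/dₒ = (f+e)·(1/f − 1/(f+e)) = e/f = 74/88.2 ≈ 0.8390.

0.84×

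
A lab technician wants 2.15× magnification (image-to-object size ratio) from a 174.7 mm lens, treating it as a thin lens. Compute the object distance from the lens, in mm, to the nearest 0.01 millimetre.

With m = dᵢ/dₒ and 1/f = 1/dₒ + 1/dᵢ, substituting dᵢ = m·dₒ gives 1/f = (1 + 1/m)/dₒ, hence dₒ = f·(1 + 1/m).
dₒ = 174.7 × (1 + 1/2.15) = 174.7 × 1.46512 ≈ 255.956 mm.

255.96 mm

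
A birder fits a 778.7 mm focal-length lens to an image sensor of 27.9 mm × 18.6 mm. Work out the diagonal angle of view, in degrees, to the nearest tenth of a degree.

Sensor diagonal = √(27.9² + 18.6²) = √1124.3700 ≈ 33.5316 mm.
Angle of view α = 2·arctan(d/2f) with d = 33.5316 mm and f = 778.7 mm.
d/2f = 0.02153; arctan(0.02153) ≈ 1.2334°, so α ≈ 2.4668°.

2.5°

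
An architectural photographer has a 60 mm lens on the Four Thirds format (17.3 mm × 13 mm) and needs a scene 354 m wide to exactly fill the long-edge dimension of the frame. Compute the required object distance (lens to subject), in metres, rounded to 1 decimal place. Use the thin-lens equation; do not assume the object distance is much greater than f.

W: 354 m = 354000 mm.
Magnification m = w/W = dᵢ/dₒ; combined with 1/f = 1/dₒ + 1/dᵢ this gives dₒ = f·(1 + W/w).
dₒ = 60 mm × (1 + 354000/17.3) = 60 × 20463.4277 ≈ 1227805.665 mm = 1227.81 m.

1227.8 m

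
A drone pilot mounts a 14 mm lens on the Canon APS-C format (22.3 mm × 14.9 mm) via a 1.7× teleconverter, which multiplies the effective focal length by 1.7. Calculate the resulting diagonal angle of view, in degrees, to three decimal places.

58.797°

Effective focal length f = 14 × 1.7 = 23.8 mm.
Sensor diagonal = √(22.3² + 14.9²) = √719.3000 ≈ 26.8198 mm.
α = 2·arctan(26.820 / (2 × 23.8)) = 2·arctan(0.56344) ≈ 58.7973°.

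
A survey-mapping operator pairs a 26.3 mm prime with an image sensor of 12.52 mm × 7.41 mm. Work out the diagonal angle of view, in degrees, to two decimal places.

30.92°

Sensor diagonal = √(12.52² + 7.41²) = √211.6585 ≈ 14.5485 mm.
Angle of view α = 2·arctan(d/2f) with d = 14.5485 mm and f = 26.3 mm.
d/2f = 0.27659; arctan(0.27659) ≈ 15.4608°, so α ≈ 30.9215°.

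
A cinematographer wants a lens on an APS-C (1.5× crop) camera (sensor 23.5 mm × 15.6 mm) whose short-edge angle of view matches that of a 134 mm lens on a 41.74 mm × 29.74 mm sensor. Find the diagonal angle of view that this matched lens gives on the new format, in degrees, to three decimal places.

22.691°

Equal short-edge AOV ⇒ f₂ = f₁ · 15.6/29.74 = 134 × 0.52455 ≈ 70.2892 mm.
Sensor diagonal = √(23.5² + 15.6²) = √795.6100 ≈ 28.2066 mm.
Diagonal AOV on the new format = 2·arctan(28.2066 / (2 × 70.2892)) = 2·arctan(0.20065) ≈ 22.6911°.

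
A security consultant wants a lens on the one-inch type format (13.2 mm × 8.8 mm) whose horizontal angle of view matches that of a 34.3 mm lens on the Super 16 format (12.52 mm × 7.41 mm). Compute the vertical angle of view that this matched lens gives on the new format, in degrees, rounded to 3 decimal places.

Equal horizontal AOV ⇒ f₂ = f₁ · 13.2/12.52 = 34.3 × 1.05431 ≈ 36.1629 mm.
Vertical AOV on the new format = 2·arctan(8.8 / (2 × 36.1629)) = 2·arctan(0.12167) ≈ 13.8743°.

13.874°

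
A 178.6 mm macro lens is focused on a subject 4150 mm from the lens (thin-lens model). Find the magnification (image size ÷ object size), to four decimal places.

0.0450×

Thin lens: 1/f = 1/dₒ + 1/dᵢ → 1/dᵢ = 1/178.6 − 1/4150 = 0.0053581 mm⁻¹, so dᵢ ≈ 186.6319 mm.
Magnification m = dᵢ/dₒ = 186.6319/4150 ≈ 0.04497.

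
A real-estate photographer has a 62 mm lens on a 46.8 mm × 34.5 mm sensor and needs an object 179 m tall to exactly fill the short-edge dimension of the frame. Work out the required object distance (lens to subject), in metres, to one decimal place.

321.7 m

W: 179 m = 179000 mm.
Magnification m = h/W = dᵢ/dₒ; combined with 1/f = 1/dₒ + 1/dᵢ this gives dₒ = f·(1 + W/h).
dₒ = 62 mm × (1 + 179000/34.5) = 62 × 5189.4058 ≈ 321743.159 mm = 321.743 m.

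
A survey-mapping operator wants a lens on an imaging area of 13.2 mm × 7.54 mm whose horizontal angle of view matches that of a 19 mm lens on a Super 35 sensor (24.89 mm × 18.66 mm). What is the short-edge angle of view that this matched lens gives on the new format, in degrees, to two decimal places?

41.03°

Equal horizontal AOV ⇒ f₂ = f₁ · 13.2/24.89 = 19 × 0.53033 ≈ 10.0763 mm.
Short-edge AOV on the new format = 2·arctan(7.54 / (2 × 10.0763)) = 2·arctan(0.37414) ≈ 41.0261°.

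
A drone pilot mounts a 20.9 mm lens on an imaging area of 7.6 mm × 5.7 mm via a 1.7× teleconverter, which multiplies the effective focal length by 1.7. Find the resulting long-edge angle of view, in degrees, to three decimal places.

Effective focal length f = 20.9 × 1.7 = 35.53 mm.
α = 2·arctan(7.6 / (2 × 35.53)) = 2·arctan(0.10695) ≈ 12.2094°.

12.209°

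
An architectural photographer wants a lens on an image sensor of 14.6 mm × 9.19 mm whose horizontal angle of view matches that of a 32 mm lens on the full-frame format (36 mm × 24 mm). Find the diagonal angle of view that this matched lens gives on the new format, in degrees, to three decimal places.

67.221°

Equal horizontal AOV ⇒ f₂ = f₁ · 14.6/36 = 32 × 0.40556 ≈ 12.9778 mm.
Sensor diagonal = √(14.6² + 9.19²) = √297.6161 ≈ 17.2516 mm.
Diagonal AOV on the new format = 2·arctan(17.2516 / (2 × 12.9778)) = 2·arctan(0.66466) ≈ 67.2206°.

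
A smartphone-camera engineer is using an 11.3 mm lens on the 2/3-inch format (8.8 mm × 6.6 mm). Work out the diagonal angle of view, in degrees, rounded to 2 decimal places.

51.91°

Sensor diagonal = √(8.8² + 6.6²) = √121.0000 ≈ 11.0000 mm.
Angle of view α = 2·arctan(d/2f) with d = 11.0000 mm and f = 11.3 mm.
d/2f = 0.48673; arctan(0.48673) ≈ 25.9534°, so α ≈ 51.9068°.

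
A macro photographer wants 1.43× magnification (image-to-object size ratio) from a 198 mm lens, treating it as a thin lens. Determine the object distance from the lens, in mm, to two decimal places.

With m = dᵢ/dₒ and 1/f = 1/dₒ + 1/dᵢ, substituting dᵢ = m·dₒ gives 1/f = (1 + 1/m)/dₒ, hence dₒ = f·(1 + 1/m).
dₒ = 198 × (1 + 1/1.43) = 198 × 1.69930 ≈ 336.462 mm.

336.46 mm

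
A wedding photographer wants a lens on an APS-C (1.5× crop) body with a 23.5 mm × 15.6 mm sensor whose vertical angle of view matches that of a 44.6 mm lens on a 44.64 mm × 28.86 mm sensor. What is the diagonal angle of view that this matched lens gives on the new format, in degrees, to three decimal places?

60.655°

Equal vertical AOV ⇒ f₂ = f₁ · 15.6/28.86 = 44.6 × 0.54054 ≈ 24.1081 mm.
Sensor diagonal = √(23.5² + 15.6²) = √795.6100 ≈ 28.2066 mm.
Diagonal AOV on the new format = 2·arctan(28.2066 / (2 × 24.1081)) = 2·arctan(0.58500) ≈ 60.6554°.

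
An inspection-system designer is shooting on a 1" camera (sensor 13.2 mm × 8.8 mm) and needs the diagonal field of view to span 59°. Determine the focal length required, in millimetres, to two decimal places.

Sensor diagonal = √(13.2² + 8.8²) = √251.6800 ≈ 15.8644 mm.
From α = 2·arctan(d/2f) we get f = d / (2·tan(α/2)).
With d = 15.8644 mm and α/2 = 29.5°, tan(α/2) ≈ 0.56577, so f ≈ 15.8644 / 1.13155 ≈ 14.0201 mm.

14.02 mm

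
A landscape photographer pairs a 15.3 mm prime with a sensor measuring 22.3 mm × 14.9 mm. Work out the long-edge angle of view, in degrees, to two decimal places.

Angle of view α = 2·arctan(w/2f) with w = 22.3 mm and f = 15.3 mm.
w/2f = 0.72876; arctan(0.72876) ≈ 36.0830°, so α ≈ 72.1660°.

72.17°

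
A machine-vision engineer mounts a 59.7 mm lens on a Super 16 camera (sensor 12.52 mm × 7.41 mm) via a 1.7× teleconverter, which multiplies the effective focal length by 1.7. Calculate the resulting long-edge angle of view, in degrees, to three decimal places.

7.059°

Effective focal length f = 59.7 × 1.7 = 101.49 mm.
α = 2·arctan(12.52 / (2 × 101.49)) = 2·arctan(0.06168) ≈ 7.0592°.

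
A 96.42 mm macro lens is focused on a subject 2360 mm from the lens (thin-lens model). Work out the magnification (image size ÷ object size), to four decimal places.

0.0426×

Thin lens: 1/f = 1/dₒ + 1/dᵢ → 1/dᵢ = 1/96.42 − 1/2360 = 0.0099476 mm⁻¹, so dᵢ ≈ 100.5271 mm.
Magnification m = dᵢ/dₒ = 100.5271/2360 ≈ 0.04260.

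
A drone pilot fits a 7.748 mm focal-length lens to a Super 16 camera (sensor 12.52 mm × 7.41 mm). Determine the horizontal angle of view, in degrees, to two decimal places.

77.87°

Angle of view α = 2·arctan(w/2f) with w = 12.52 mm and f = 7.748 mm.
w/2f = 0.80795; arctan(0.80795) ≈ 38.9365°, so α ≈ 77.8730°.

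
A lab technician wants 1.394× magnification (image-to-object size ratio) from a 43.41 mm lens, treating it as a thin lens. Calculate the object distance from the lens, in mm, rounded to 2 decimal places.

74.55 mm

With m = dᵢ/dₒ and 1/f = 1/dₒ + 1/dᵢ, substituting dᵢ = m·dₒ gives 1/f = (1 + 1/m)/dₒ, hence dₒ = f·(1 + 1/m).
dₒ = 43.41 × (1 + 1/1.394) = 43.41 × 1.71736 ≈ 74.551 mm.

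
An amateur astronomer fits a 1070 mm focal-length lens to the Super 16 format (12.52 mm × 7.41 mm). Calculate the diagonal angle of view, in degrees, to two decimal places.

0.78°

Sensor diagonal = √(12.52² + 7.41²) = √211.6585 ≈ 14.5485 mm.
Angle of view α = 2·arctan(d/2f) with d = 14.5485 mm and f = 1070 mm.
d/2f = 0.00680; arctan(0.00680) ≈ 0.3895°, so α ≈ 0.7790°.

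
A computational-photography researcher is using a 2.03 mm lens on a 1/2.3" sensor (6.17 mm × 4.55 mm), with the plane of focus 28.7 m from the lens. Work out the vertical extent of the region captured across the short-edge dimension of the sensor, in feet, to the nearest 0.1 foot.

dₒ: 28.7 m = 28700 mm.
Similar triangles through the lens centre give W/dₒ = h/dᵢ; with 1/f = 1/dₒ + 1/dᵢ this gives W = h·(dₒ − f)/f.
W = 4.55 mm × (28700 − 2.03) / 2.03 = 4.55 × 14136.9310 ≈ 64323.036 mm = 64323.036/304.8 ft = 211.034 ft.

211.0 ft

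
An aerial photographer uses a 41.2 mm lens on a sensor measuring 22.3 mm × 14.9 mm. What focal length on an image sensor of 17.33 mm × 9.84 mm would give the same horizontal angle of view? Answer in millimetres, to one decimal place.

Equal angle of view means equal width/f ratio, so f₂ = f₁ · (width₂/width₁) = 41.2 × 17.33/22.3.
f₂ = 41.2 × 0.77713 ≈ 32.018 mm.

32.0 mm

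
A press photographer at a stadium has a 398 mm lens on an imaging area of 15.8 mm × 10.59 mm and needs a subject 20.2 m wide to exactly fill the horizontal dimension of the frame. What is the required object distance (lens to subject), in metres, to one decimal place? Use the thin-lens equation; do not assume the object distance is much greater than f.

W: 20.2 m = 20200 mm.
Magnification m = w/W = dᵢ/dₒ; combined with 1/f = 1/dₒ + 1/dᵢ this gives dₒ = f·(1 + W/w).
dₒ = 398 mm × (1 + 20200/15.8) = 398 × 1279.4810 ≈ 509233.443 mm = 509.233 m.

509.2 m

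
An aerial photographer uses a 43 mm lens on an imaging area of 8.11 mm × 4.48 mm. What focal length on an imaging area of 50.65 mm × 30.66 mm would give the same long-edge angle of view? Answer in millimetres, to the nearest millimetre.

269 mm

Equal angle of view means equal width/f ratio, so f₂ = f₁ · (width₂/width₁) = 43 × 50.65/8.11.
f₂ = 43 × 6.24538 ≈ 268.551 mm.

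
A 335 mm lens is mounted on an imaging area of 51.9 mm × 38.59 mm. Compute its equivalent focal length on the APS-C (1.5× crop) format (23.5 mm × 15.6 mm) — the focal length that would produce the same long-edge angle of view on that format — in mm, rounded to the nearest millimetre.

152 mm

Equal angle of view means equal width/f ratio, so f₂ = f₁ · (width₂/width₁) = 335 × 23.5/51.9.
f₂ = 335 × 0.45279 ≈ 151.686 mm.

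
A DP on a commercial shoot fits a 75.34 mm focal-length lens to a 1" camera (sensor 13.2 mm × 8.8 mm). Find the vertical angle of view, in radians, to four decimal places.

0.1167 rad

Angle of view α = 2·arctan(h/2f) with h = 8.8 mm and f = 75.34 mm.
h/2f = 0.05840; arctan(0.05840) ≈ 0.0583 rad, so α ≈ 0.1167 rad.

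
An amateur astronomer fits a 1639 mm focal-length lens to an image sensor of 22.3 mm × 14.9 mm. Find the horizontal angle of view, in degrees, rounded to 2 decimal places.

Angle of view α = 2·arctan(w/2f) with w = 22.3 mm and f = 1639 mm.
w/2f = 0.00680; arctan(0.00680) ≈ 0.3898°, so α ≈ 0.7795°.

0.78°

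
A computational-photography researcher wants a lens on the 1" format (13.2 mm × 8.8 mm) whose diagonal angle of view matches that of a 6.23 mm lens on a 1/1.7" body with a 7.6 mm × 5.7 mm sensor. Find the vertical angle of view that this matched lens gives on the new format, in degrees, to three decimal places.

Sensor diagonal = √(7.6² + 5.7²) = √90.2500 ≈ 9.5000 mm.
Sensor diagonal = √(13.2² + 8.8²) = √251.6800 ≈ 15.8644 mm.
Equal diagonal AOV ⇒ f₂ = f₁ · 15.8644/9.5000 = 6.23 × 1.66994 ≈ 10.4037 mm.
Vertical AOV on the new format = 2·arctan(8.8 / (2 × 10.4037)) = 2·arctan(0.42293) ≈ 45.8495°.

45.849°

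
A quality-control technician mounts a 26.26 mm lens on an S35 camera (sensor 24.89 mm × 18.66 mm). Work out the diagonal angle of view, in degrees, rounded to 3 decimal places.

61.277°

Sensor diagonal = √(24.89² + 18.66²) = √967.7077 ≈ 31.1080 mm.
Angle of view α = 2·arctan(d/2f) with d = 31.1080 mm and f = 26.26 mm.
d/2f = 0.59231; arctan(0.59231) ≈ 30.6386°, so α ≈ 61.2772°.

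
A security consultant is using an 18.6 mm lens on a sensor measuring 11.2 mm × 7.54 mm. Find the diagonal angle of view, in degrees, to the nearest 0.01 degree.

Sensor diagonal = √(11.2² + 7.54²) = √182.2916 ≈ 13.5015 mm.
Angle of view α = 2·arctan(d/2f) with d = 13.5015 mm and f = 18.6 mm.
d/2f = 0.36294; arctan(0.36294) ≈ 19.9481°, so α ≈ 39.8962°.

39.90°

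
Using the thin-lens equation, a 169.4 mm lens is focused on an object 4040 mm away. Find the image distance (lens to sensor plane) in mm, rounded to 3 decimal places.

1/dᵢ = 1/f − 1/dₒ = 1/169.4 − 1/4040 = 0.0056557 mm⁻¹.
dᵢ = 1/0.0056557 ≈ 176.8139 mm.

176.814 mm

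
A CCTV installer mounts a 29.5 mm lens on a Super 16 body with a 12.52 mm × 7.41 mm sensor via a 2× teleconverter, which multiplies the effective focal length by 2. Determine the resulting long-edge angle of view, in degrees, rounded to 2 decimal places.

Effective focal length f = 29.5 × 2 = 59 mm.
α = 2·arctan(12.52 / (2 × 59)) = 2·arctan(0.10610) ≈ 12.1130°.

12.11°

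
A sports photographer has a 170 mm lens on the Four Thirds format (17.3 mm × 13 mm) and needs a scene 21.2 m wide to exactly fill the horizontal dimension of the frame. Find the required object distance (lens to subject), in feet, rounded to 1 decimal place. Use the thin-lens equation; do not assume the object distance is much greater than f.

684.0 ft

W: 21.2 m = 21200 mm.
Magnification m = w/W = dᵢ/dₒ; combined with 1/f = 1/dₒ + 1/dᵢ this gives dₒ = f·(1 + W/w).
dₒ = 170 mm × (1 + 21200/17.3) = 170 × 1226.4335 ≈ 208493.699 mm = 208493.699/304.8 ft = 684.034 ft.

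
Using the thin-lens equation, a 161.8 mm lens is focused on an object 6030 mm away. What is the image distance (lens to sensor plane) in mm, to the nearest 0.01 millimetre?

1/dᵢ = 1/f − 1/dₒ = 1/161.8 − 1/6030 = 0.0060146 mm⁻¹.
dᵢ = 1/0.0060146 ≈ 166.2612 mm.

166.26 mm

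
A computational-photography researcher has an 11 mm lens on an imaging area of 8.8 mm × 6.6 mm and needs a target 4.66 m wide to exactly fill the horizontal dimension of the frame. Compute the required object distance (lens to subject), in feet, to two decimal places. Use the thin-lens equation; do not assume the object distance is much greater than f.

19.15 ft

W: 4.66 m = 4660 mm.
Magnification m = w/W = dᵢ/dₒ; combined with 1/f = 1/dₒ + 1/dᵢ this gives dₒ = f·(1 + W/w).
dₒ = 11 mm × (1 + 4660/8.8) = 11 × 530.5455 ≈ 5836.000 mm = 5836.000/304.8 ft = 19.147 ft.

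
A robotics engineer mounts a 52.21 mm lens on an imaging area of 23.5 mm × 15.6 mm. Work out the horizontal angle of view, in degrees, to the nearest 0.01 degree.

Angle of view α = 2·arctan(w/2f) with w = 23.5 mm and f = 52.21 mm.
w/2f = 0.22505; arctan(0.22505) ≈ 12.6833°, so α ≈ 25.3665°.

25.37°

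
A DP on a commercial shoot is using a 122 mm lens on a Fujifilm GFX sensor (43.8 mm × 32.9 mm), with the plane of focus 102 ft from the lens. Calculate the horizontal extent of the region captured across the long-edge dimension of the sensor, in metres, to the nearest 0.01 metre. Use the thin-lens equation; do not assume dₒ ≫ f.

dₒ: 102 ft × 304.8 mm/ft = 31089.60 mm.
Similar triangles through the lens centre give W/dₒ = w/dᵢ; with 1/f = 1/dₒ + 1/dᵢ this gives W = w·(dₒ − f)/f.
W = 43.8 mm × (31089.6 − 122) / 122 = 43.8 × 253.8328 ≈ 11117.876 mm = 11.1179 m.

11.12 m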